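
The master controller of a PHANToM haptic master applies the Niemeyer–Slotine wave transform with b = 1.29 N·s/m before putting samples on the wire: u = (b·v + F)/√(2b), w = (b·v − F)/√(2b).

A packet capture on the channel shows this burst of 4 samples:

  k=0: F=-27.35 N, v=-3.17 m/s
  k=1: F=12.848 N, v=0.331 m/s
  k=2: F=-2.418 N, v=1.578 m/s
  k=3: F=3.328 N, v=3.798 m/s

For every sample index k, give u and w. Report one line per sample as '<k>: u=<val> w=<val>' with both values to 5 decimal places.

k=0: b·v=1.29×(-3.17)=-4.08930; √(2b)=1.60624; u=(-4.08930+(-27.35))/1.60624=-19.57325, w=(-4.08930−(-27.35))/1.60624=14.48148
k=1: b·v=1.29×0.331=0.42699; √(2b)=1.60624; u=(0.42699+12.848)/1.60624=8.26465, w=(0.42699−12.848)/1.60624=-7.73298
k=2: b·v=1.29×1.578=2.03562; √(2b)=1.60624; u=(2.03562+(-2.418))/1.60624=-0.23806, w=(2.03562−(-2.418))/1.60624=2.77270
k=3: b·v=1.29×3.798=4.89942; √(2b)=1.60624; u=(4.89942+3.328)/1.60624=5.12217, w=(4.89942−3.328)/1.60624=0.97832

0: u=-19.57325 w=14.48148
1: u=8.26465 w=-7.73298
2: u=-0.23806 w=2.77270
3: u=5.12217 w=0.97832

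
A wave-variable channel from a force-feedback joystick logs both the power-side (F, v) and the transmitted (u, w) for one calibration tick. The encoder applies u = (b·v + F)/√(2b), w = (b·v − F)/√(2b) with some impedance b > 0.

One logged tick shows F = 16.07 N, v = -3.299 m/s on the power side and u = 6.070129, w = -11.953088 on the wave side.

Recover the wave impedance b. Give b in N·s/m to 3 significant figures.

b = 1.59 N·s/m

u + w = -5.882959;  u + w = √(2b)·v, so √(2b) = -5.882959/(-3.299) = 1.783255.
b = (√(2b))²/2 = 3.179999/2 = 1.590000.
(Check via u − w = 2F/√(2b): u − w = 18.023217, 2F/√(2b) = 18.023219.)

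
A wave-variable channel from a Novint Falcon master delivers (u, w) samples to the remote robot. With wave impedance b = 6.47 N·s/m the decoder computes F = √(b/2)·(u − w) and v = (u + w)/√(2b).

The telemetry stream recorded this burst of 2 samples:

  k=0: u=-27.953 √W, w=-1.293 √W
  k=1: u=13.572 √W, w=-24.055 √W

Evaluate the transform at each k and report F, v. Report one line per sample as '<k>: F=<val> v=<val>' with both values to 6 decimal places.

k=0: u−w=-26.660000, u+w=-29.246000; √(b/2)=1.798611, √(2b)=3.597221; F=1.798611×(-26.66)=-47.950958, v=-29.246000/3.597221=-8.130165
k=1: u−w=37.627000, u+w=-10.483000; √(b/2)=1.798611, √(2b)=3.597221; F=1.798611×37.627=67.676320, v=-10.483000/3.597221=-2.914194

0: F=-47.950958 v=-8.130165
1: F=67.676320 v=-2.914194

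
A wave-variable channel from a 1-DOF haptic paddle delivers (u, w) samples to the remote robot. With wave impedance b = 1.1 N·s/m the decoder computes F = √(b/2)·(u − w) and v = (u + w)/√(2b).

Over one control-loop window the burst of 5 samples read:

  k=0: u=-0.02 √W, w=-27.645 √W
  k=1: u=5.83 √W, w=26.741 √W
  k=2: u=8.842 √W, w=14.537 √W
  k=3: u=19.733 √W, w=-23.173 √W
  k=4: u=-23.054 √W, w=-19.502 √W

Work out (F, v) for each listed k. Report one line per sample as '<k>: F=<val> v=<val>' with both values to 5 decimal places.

0: F=20.48725 v=-18.65174
1: F=-15.50801 v=21.95936
2: F=-4.22353 v=15.76212
3: F=31.81994 v=-2.31925
4: F=-2.63423 v=-28.69125

k=0: u−w=27.62500, u+w=-27.66500; √(b/2)=0.74162, √(2b)=1.48324; F=0.74162×27.625=20.48725, v=-27.66500/1.48324=-18.65174
k=1: u−w=-20.91100, u+w=32.57100; √(b/2)=0.74162, √(2b)=1.48324; F=0.74162×(-20.911)=-15.50801, v=32.57100/1.48324=21.95936
k=2: u−w=-5.69500, u+w=23.37900; √(b/2)=0.74162, √(2b)=1.48324; F=0.74162×(-5.695)=-4.22353, v=23.37900/1.48324=15.76212
k=3: u−w=42.90600, u+w=-3.44000; √(b/2)=0.74162, √(2b)=1.48324; F=0.74162×42.906=31.81994, v=-3.44000/1.48324=-2.31925
k=4: u−w=-3.55200, u+w=-42.55600; √(b/2)=0.74162, √(2b)=1.48324; F=0.74162×(-3.552)=-2.63423, v=-42.55600/1.48324=-28.69125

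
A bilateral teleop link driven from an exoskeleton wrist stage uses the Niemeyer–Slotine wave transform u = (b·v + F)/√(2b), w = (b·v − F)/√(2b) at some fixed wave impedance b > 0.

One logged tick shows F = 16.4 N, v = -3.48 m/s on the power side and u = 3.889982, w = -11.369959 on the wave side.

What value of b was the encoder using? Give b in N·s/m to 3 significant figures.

u + w = -7.479977;  u + w = √(2b)·v, so √(2b) = -7.479977/(-3.48) = 2.149419.
b = (√(2b))²/2 = 4.620001/2 = 2.310000.
(Check via u − w = 2F/√(2b): u − w = 15.259941, 2F/√(2b) = 15.259940.)

b = 2.31 N·s/m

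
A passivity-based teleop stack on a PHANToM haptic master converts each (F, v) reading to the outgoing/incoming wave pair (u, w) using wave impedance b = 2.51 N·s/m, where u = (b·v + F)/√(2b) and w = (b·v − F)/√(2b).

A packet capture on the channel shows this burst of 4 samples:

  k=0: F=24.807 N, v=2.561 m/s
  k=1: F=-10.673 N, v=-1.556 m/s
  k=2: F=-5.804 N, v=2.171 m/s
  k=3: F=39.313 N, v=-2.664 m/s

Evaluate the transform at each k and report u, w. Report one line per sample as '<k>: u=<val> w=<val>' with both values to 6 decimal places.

0: u=13.940912 w=-8.202900
1: u=-6.506730 w=3.020456
2: u=-0.158351 w=5.022553
3: u=14.561857 w=-20.530644

k=0: b·v=2.51×2.561=6.428110; √(2b)=2.240536; u=(6.428110+24.807)/2.240536=13.940912, w=(6.428110−24.807)/2.240536=-8.202900
k=1: b·v=2.51×(-1.556)=-3.905560; √(2b)=2.240536; u=(-3.905560+(-10.673))/2.240536=-6.506730, w=(-3.905560−(-10.673))/2.240536=3.020456
k=2: b·v=2.51×2.171=5.449210; √(2b)=2.240536; u=(5.449210+(-5.804))/2.240536=-0.158351, w=(5.449210−(-5.804))/2.240536=5.022553
k=3: b·v=2.51×(-2.664)=-6.686640; √(2b)=2.240536; u=(-6.686640+39.313)/2.240536=14.561857, w=(-6.686640−39.313)/2.240536=-20.530644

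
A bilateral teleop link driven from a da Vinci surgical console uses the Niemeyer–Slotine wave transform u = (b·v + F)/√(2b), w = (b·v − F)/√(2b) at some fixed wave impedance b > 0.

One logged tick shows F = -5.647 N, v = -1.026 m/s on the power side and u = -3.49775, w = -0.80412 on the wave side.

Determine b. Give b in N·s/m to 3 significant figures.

b = 8.79 N·s/m

u + w = -4.3019;  u + w = √(2b)·v, so √(2b) = -4.3019/(-1.026) = 4.1929.
b = (√(2b))²/2 = 17.5800/2 = 8.7900.
(Check via u − w = 2F/√(2b): u − w = -2.6936, 2F/√(2b) = -2.6936.)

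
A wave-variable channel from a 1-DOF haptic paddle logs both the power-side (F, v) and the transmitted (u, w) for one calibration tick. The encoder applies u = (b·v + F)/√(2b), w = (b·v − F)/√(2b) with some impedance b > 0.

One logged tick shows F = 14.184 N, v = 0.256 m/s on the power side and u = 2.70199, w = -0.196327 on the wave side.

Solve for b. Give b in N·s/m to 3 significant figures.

u + w = 2.505663;  u + w = √(2b)·v, so √(2b) = 2.505663/0.256 = 9.787746.
b = (√(2b))²/2 = 95.799974/2 = 47.899987.
(Check via u − w = 2F/√(2b): u − w = 2.898317, 2F/√(2b) = 2.898318.)

b = 47.9 N·s/m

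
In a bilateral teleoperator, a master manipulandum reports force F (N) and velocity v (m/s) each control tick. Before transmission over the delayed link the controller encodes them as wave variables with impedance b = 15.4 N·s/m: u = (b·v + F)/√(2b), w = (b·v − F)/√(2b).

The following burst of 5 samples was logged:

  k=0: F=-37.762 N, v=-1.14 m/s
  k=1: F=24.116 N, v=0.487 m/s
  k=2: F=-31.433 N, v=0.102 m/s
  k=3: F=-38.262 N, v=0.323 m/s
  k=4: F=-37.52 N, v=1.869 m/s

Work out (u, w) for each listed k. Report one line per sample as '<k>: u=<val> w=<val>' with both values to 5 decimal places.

0: u=-9.96761 w=3.64087
1: u=5.69677 w=-2.99403
2: u=-5.38079 w=5.94687
3: u=-5.99805 w=7.79062
4: u=-1.57437 w=11.94690

k=0: b·v=15.4×(-1.14)=-17.55600; √(2b)=5.54977; u=(-17.55600+(-37.762))/5.54977=-9.96761, w=(-17.55600−(-37.762))/5.54977=3.64087
k=1: b·v=15.4×0.487=7.49980; √(2b)=5.54977; u=(7.49980+24.116)/5.54977=5.69677, w=(7.49980−24.116)/5.54977=-2.99403
k=2: b·v=15.4×0.102=1.57080; √(2b)=5.54977; u=(1.57080+(-31.433))/5.54977=-5.38079, w=(1.57080−(-31.433))/5.54977=5.94687
k=3: b·v=15.4×0.323=4.97420; √(2b)=5.54977; u=(4.97420+(-38.262))/5.54977=-5.99805, w=(4.97420−(-38.262))/5.54977=7.79062
k=4: b·v=15.4×1.869=28.78260; √(2b)=5.54977; u=(28.78260+(-37.52))/5.54977=-1.57437, w=(28.78260−(-37.52))/5.54977=11.94690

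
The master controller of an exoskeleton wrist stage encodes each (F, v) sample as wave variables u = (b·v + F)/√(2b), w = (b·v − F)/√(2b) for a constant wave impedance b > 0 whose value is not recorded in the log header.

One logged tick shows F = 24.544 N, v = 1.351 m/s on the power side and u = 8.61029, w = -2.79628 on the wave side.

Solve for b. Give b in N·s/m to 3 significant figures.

b = 9.26 N·s/m

u + w = 5.81401;  u + w = √(2b)·v, so √(2b) = 5.81401/1.351 = 4.30349.
b = (√(2b))²/2 = 18.51999/2 = 9.26000.
(Check via u − w = 2F/√(2b): u − w = 11.40657, 2F/√(2b) = 11.40657.)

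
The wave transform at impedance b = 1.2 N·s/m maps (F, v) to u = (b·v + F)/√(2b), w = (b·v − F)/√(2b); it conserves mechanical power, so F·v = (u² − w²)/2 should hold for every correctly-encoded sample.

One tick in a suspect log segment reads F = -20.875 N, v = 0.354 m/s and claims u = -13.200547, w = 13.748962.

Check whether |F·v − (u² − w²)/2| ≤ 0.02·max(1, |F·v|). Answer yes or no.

F·v = (-20.875)×0.354 = -7.389750 W.
(u² − w²)/2 = (174.254441 − 189.033956)/2 = -7.389757 W.
|Δ| = 0.000007;  2% of max(1, |F·v|) = 0.147795.

yes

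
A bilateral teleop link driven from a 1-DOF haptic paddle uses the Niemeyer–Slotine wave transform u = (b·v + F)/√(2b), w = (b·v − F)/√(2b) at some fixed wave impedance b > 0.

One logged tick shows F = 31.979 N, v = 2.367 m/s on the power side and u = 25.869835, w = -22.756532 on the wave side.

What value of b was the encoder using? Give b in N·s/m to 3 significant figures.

b = 0.865 N·s/m

u + w = 3.113303;  u + w = √(2b)·v, so √(2b) = 3.113303/2.367 = 1.315295.
b = (√(2b))²/2 = 1.730001/2 = 0.865000.
(Check via u − w = 2F/√(2b): u − w = 48.626367, 2F/√(2b) = 48.626358.)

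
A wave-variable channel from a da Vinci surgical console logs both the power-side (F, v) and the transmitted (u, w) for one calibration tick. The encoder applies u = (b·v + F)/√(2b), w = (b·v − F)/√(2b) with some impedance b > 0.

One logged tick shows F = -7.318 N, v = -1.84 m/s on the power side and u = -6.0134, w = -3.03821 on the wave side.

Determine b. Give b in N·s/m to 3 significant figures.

u + w = -9.05161;  u + w = √(2b)·v, so √(2b) = -9.05161/(-1.84) = 4.91935.
b = (√(2b))²/2 = 24.20004/2 = 12.10002.
(Check via u − w = 2F/√(2b): u − w = -2.97519, 2F/√(2b) = -2.97519.)

b = 12.1 N·s/m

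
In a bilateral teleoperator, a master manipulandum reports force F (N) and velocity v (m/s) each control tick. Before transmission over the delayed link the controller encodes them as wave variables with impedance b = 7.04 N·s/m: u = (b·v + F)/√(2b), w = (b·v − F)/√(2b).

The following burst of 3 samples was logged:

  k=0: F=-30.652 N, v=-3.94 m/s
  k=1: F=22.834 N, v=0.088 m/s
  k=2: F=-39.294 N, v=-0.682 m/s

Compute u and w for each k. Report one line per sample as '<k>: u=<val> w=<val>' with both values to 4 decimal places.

k=0: b·v=7.04×(-3.94)=-27.7376; √(2b)=3.7523; u=(-27.7376+(-30.652))/3.7523=-15.5609, w=(-27.7376−(-30.652))/3.7523=0.7767
k=1: b·v=7.04×0.088=0.6195; √(2b)=3.7523; u=(0.6195+22.834)/3.7523=6.2504, w=(0.6195−22.834)/3.7523=-5.9202
k=2: b·v=7.04×(-0.682)=-4.8013; √(2b)=3.7523; u=(-4.8013+(-39.294))/3.7523=-11.7514, w=(-4.8013−(-39.294))/3.7523=9.1923

0: u=-15.5609 w=0.7767
1: u=6.2504 w=-5.9202
2: u=-11.7514 w=9.1923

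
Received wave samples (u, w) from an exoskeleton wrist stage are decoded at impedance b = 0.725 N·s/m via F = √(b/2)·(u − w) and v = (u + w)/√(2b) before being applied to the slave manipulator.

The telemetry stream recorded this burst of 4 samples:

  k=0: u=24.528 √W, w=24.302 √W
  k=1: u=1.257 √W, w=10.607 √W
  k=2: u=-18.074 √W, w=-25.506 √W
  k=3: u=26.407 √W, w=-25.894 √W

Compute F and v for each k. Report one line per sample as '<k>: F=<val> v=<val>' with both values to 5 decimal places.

k=0: u−w=0.22600, u+w=48.83000; √(b/2)=0.60208, √(2b)=1.20416; F=0.60208×0.226=0.13607, v=48.83000/1.20416=40.55111
k=1: u−w=-9.35000, u+w=11.86400; √(b/2)=0.60208, √(2b)=1.20416; F=0.60208×(-9.35)=-5.62945, v=11.86400/1.20416=9.85252
k=2: u−w=7.43200, u+w=-43.58000; √(b/2)=0.60208, √(2b)=1.20416; F=0.60208×7.432=4.47466, v=-43.58000/1.20416=-36.19122
k=3: u−w=52.30100, u+w=0.51300; √(b/2)=0.60208, √(2b)=1.20416; F=0.60208×52.301=31.48937, v=0.51300/1.20416=0.42602

0: F=0.13607 v=40.55111
1: F=-5.62945 v=9.85252
2: F=4.47466 v=-36.19122
3: F=31.48937 v=0.42602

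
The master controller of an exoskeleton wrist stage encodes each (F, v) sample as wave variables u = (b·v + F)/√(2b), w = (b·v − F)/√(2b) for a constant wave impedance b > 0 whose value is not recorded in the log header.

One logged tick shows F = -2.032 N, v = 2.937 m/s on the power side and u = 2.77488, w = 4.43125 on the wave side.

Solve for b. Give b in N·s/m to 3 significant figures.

b = 3.01 N·s/m

u + w = 7.2061;  u + w = √(2b)·v, so √(2b) = 7.2061/2.937 = 2.4536.
b = (√(2b))²/2 = 6.0200/2 = 3.0100.
(Check via u − w = 2F/√(2b): u − w = -1.6564, 2F/√(2b) = -1.6564.)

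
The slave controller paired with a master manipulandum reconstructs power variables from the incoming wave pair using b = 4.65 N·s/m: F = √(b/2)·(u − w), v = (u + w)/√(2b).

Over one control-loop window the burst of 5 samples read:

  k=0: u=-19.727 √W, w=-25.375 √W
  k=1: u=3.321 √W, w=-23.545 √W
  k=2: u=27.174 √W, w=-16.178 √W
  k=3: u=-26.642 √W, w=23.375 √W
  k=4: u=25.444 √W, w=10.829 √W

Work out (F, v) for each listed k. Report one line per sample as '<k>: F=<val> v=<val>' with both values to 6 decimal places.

k=0: u−w=5.648000, u+w=-45.102000; √(b/2)=1.524795, √(2b)=3.049590; F=1.524795×5.648=8.612043, v=-45.102000/3.049590=-14.789528
k=1: u−w=26.866000, u+w=-20.224000; √(b/2)=1.524795, √(2b)=3.049590; F=1.524795×26.866=40.965144, v=-20.224000/3.049590=-6.631711
k=2: u−w=43.352000, u+w=10.996000; √(b/2)=1.524795, √(2b)=3.049590; F=1.524795×43.352=66.102916, v=10.996000/3.049590=3.605730
k=3: u−w=-50.017000, u+w=-3.267000; √(b/2)=1.524795, √(2b)=3.049590; F=1.524795×(-50.017)=-76.265675, v=-3.267000/3.049590=-1.071292
k=4: u−w=14.615000, u+w=36.273000; √(b/2)=1.524795, √(2b)=3.049590; F=1.524795×14.615=22.284880, v=36.273000/3.049590=11.894385

0: F=8.612043 v=-14.789528
1: F=40.965144 v=-6.631711
2: F=66.102916 v=3.605730
3: F=-76.265675 v=-1.071292
4: F=22.284880 v=11.894385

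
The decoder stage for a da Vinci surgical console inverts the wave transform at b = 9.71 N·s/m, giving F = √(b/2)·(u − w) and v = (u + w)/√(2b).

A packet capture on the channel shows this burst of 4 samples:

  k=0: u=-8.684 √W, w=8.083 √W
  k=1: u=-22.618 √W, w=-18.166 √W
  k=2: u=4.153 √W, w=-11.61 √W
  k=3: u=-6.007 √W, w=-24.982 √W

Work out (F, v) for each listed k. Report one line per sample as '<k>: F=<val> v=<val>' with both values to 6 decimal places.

0: F=-36.944516 v=-0.136380
1: F=-9.809566 v=-9.254761
2: F=34.732296 v=-1.692153
3: F=41.809637 v=-7.032066

k=0: u−w=-16.767000, u+w=-0.601000; √(b/2)=2.203406, √(2b)=4.406813; F=2.203406×(-16.767)=-36.944516, v=-0.601000/4.406813=-0.136380
k=1: u−w=-4.452000, u+w=-40.784000; √(b/2)=2.203406, √(2b)=4.406813; F=2.203406×(-4.452)=-9.809566, v=-40.784000/4.406813=-9.254761
k=2: u−w=15.763000, u+w=-7.457000; √(b/2)=2.203406, √(2b)=4.406813; F=2.203406×15.763=34.732296, v=-7.457000/4.406813=-1.692153
k=3: u−w=18.975000, u+w=-30.989000; √(b/2)=2.203406, √(2b)=4.406813; F=2.203406×18.975=41.809637, v=-30.989000/4.406813=-7.032066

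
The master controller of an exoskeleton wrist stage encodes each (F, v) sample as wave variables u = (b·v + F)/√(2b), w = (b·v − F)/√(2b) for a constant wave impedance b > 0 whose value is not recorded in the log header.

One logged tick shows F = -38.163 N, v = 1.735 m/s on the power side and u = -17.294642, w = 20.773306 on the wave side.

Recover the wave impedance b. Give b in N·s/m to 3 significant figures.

b = 2.01 N·s/m

u + w = 3.478664;  u + w = √(2b)·v, so √(2b) = 3.478664/1.735 = 2.004994.
b = (√(2b))²/2 = 4.020000/2 = 2.010000.
(Check via u − w = 2F/√(2b): u − w = -38.067948, 2F/√(2b) = -38.067951.)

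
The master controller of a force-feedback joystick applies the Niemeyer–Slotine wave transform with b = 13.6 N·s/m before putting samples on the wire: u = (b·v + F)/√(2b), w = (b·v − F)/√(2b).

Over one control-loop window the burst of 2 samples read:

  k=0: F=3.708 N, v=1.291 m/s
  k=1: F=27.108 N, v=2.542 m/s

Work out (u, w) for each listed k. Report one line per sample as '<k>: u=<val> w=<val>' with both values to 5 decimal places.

0: u=4.07749 w=2.65554
1: u=11.82645 w=1.43100

k=0: b·v=13.6×1.291=17.55760; √(2b)=5.21536; u=(17.55760+3.708)/5.21536=4.07749, w=(17.55760−3.708)/5.21536=2.65554
k=1: b·v=13.6×2.542=34.57120; √(2b)=5.21536; u=(34.57120+27.108)/5.21536=11.82645, w=(34.57120−27.108)/5.21536=1.43100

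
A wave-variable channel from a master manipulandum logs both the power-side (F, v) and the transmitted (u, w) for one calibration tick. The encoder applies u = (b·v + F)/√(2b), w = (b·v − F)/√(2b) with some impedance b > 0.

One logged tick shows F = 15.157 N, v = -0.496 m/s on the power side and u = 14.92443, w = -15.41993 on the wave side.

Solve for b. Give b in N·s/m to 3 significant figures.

b = 0.499 N·s/m

u + w = -0.49550;  u + w = √(2b)·v, so √(2b) = -0.49550/(-0.496) = 0.99899.
b = (√(2b))²/2 = 0.99798/2 = 0.49899.
(Check via u − w = 2F/√(2b): u − w = 30.34436, 2F/√(2b) = 30.34459.)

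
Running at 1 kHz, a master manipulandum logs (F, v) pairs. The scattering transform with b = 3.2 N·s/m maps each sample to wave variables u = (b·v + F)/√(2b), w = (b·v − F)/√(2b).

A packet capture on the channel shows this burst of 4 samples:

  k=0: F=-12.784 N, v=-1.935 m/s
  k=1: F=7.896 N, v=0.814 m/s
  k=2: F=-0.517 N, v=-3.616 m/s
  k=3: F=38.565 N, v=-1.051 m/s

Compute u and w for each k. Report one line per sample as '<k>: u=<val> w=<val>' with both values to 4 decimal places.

k=0: b·v=3.2×(-1.935)=-6.1920; √(2b)=2.5298; u=(-6.1920+(-12.784))/2.5298=-7.5009, w=(-6.1920−(-12.784))/2.5298=2.6057
k=1: b·v=3.2×0.814=2.6048; √(2b)=2.5298; u=(2.6048+7.896)/2.5298=4.1508, w=(2.6048−7.896)/2.5298=-2.0915
k=2: b·v=3.2×(-3.616)=-11.5712; √(2b)=2.5298; u=(-11.5712+(-0.517))/2.5298=-4.7783, w=(-11.5712−(-0.517))/2.5298=-4.3696
k=3: b·v=3.2×(-1.051)=-3.3632; √(2b)=2.5298; u=(-3.3632+38.565)/2.5298=13.9147, w=(-3.3632−38.565)/2.5298=-16.5736

0: u=-7.5009 w=2.6057
1: u=4.1508 w=-2.0915
2: u=-4.7783 w=-4.3696
3: u=13.9147 w=-16.5736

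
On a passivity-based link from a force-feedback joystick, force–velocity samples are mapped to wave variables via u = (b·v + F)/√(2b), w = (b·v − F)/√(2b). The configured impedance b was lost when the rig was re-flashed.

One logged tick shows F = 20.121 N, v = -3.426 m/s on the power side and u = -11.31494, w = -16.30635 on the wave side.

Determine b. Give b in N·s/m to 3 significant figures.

u + w = -27.62129;  u + w = √(2b)·v, so √(2b) = -27.62129/(-3.426) = 8.06226.
b = (√(2b))²/2 = 64.99998/2 = 32.49999.
(Check via u − w = 2F/√(2b): u − w = 4.99141, 2F/√(2b) = 4.99141.)

b = 32.5 N·s/m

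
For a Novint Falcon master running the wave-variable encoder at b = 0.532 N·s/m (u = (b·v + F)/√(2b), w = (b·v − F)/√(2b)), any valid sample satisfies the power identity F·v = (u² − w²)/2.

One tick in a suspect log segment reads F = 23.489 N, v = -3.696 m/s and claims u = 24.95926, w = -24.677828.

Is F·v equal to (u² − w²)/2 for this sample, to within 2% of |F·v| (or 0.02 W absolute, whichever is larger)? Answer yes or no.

F·v = 23.489×(-3.696) = -86.815344 W.
(u² − w²)/2 = (622.964660 − 608.995195)/2 = 6.984732 W.
|Δ| = 93.800076;  2% of max(1, |F·v|) = 1.736307.

no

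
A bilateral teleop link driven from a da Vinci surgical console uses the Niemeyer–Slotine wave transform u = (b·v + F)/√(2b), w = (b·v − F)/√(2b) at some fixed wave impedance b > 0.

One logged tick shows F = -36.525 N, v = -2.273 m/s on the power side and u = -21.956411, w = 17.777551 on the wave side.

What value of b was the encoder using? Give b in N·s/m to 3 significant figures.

b = 1.69 N·s/m

u + w = -4.178860;  u + w = √(2b)·v, so √(2b) = -4.178860/(-2.273) = 1.838478.
b = (√(2b))²/2 = 3.380001/2 = 1.690000.
(Check via u − w = 2F/√(2b): u − w = -39.733962, 2F/√(2b) = -39.733959.)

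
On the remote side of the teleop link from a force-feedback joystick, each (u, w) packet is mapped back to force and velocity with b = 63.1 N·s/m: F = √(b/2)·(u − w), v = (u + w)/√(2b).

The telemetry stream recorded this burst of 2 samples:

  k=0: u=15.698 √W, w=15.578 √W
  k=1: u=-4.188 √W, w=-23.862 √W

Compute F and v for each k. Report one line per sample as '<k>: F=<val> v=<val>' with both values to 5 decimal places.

k=0: u−w=0.12000, u+w=31.27600; √(b/2)=5.61694, √(2b)=11.23388; F=5.61694×0.12=0.67403, v=31.27600/11.23388=2.78408
k=1: u−w=19.67400, u+w=-28.05000; √(b/2)=5.61694, √(2b)=11.23388; F=5.61694×19.674=110.50765, v=-28.05000/11.23388=-2.49691

0: F=0.67403 v=2.78408
1: F=110.50765 v=-2.49691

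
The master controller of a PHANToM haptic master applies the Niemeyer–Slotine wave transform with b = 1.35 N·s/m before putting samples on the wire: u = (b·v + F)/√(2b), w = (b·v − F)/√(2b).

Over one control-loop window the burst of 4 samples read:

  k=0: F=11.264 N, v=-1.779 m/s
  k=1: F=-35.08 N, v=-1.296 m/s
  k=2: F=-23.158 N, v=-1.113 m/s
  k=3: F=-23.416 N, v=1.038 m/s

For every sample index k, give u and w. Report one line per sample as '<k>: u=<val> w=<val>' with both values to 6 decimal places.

k=0: b·v=1.35×(-1.779)=-2.401650; √(2b)=1.643168; u=(-2.401650+11.264)/1.643168=5.393454, w=(-2.401650−11.264)/1.643168=-8.316650
k=1: b·v=1.35×(-1.296)=-1.749600; √(2b)=1.643168; u=(-1.749600+(-35.08))/1.643168=-22.413781, w=(-1.749600−(-35.08))/1.643168=20.284235
k=2: b·v=1.35×(-1.113)=-1.502550; √(2b)=1.643168; u=(-1.502550+(-23.158))/1.643168=-15.007933, w=(-1.502550−(-23.158))/1.643168=13.179087
k=3: b·v=1.35×1.038=1.401300; √(2b)=1.643168; u=(1.401300+(-23.416))/1.643168=-13.397720, w=(1.401300−(-23.416))/1.643168=15.103328

0: u=5.393454 w=-8.316650
1: u=-22.413781 w=20.284235
2: u=-15.007933 w=13.179087
3: u=-13.397720 w=15.103328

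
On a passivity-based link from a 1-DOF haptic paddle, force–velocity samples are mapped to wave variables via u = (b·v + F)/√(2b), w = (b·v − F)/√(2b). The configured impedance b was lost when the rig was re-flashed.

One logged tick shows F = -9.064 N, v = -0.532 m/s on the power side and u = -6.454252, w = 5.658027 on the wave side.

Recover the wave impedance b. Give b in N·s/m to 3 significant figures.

u + w = -0.796225;  u + w = √(2b)·v, so √(2b) = -0.796225/(-0.532) = 1.496664.
b = (√(2b))²/2 = 2.240002/2 = 1.120001.
(Check via u − w = 2F/√(2b): u − w = -12.112279, 2F/√(2b) = -12.112275.)

b = 1.12 N·s/m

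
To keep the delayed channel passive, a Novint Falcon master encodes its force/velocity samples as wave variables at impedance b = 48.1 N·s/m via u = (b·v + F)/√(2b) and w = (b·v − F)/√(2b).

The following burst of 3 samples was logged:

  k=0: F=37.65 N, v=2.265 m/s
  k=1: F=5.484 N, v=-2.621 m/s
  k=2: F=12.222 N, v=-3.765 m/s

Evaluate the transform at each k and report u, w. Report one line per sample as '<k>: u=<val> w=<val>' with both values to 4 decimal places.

0: u=14.9464 w=7.2691
1: u=-12.2945 w=-13.4127
2: u=-17.2178 w=-19.7100

k=0: b·v=48.1×2.265=108.9465; √(2b)=9.8082; u=(108.9465+37.65)/9.8082=14.9464, w=(108.9465−37.65)/9.8082=7.2691
k=1: b·v=48.1×(-2.621)=-126.0701; √(2b)=9.8082; u=(-126.0701+5.484)/9.8082=-12.2945, w=(-126.0701−5.484)/9.8082=-13.4127
k=2: b·v=48.1×(-3.765)=-181.0965; √(2b)=9.8082; u=(-181.0965+12.222)/9.8082=-17.2178, w=(-181.0965−12.222)/9.8082=-19.7100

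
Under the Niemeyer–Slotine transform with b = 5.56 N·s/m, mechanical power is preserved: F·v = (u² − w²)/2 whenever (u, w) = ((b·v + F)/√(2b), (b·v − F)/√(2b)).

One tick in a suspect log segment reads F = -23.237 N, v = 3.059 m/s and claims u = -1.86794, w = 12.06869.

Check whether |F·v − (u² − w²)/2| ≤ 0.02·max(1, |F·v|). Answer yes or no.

F·v = (-23.237)×3.059 = -71.0820 W.
(u² − w²)/2 = (3.4892 − 145.6533)/2 = -71.0820 W.
|Δ| = 0.0001;  2% of max(1, |F·v|) = 1.4216.

yes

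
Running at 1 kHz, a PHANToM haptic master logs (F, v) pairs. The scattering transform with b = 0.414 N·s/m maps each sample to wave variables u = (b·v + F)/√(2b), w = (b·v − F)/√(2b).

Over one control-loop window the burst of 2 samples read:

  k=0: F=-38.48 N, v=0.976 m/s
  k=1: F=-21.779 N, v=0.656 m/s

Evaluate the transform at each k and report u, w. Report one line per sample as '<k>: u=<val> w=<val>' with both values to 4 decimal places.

k=0: b·v=0.414×0.976=0.4041; √(2b)=0.9099; u=(0.4041+(-38.48))/0.9099=-41.8442, w=(0.4041−(-38.48))/0.9099=42.7323
k=1: b·v=0.414×0.656=0.2716; √(2b)=0.9099; u=(0.2716+(-21.779))/0.9099=-23.6360, w=(0.2716−(-21.779))/0.9099=24.2329

0: u=-41.8442 w=42.7323
1: u=-23.6360 w=24.2329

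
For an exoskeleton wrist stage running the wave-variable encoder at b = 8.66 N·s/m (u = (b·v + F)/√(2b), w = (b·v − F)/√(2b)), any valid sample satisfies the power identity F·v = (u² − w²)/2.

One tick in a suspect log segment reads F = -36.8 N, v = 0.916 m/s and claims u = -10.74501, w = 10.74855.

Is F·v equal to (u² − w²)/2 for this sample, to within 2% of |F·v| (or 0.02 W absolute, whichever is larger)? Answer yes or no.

no

F·v = (-36.8)×0.916 = -33.7088 W.
(u² − w²)/2 = (115.4552 − 115.5313)/2 = -0.0380 W.
|Δ| = 33.6708;  2% of max(1, |F·v|) = 0.6742.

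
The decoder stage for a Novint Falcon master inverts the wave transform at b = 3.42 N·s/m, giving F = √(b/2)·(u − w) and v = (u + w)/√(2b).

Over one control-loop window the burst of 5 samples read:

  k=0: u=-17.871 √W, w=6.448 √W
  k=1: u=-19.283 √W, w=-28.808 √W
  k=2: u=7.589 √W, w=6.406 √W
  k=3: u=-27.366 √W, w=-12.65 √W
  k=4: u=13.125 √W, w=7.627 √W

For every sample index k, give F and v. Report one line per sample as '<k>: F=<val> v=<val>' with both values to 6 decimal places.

k=0: u−w=-24.319000, u+w=-11.423000; √(b/2)=1.307670, √(2b)=2.615339; F=1.307670×(-24.319)=-31.801219, v=-11.423000/2.615339=-4.367693
k=1: u−w=9.525000, u+w=-48.091000; √(b/2)=1.307670, √(2b)=2.615339; F=1.307670×9.525=12.455554, v=-48.091000/2.615339=-18.388053
k=2: u−w=1.183000, u+w=13.995000; √(b/2)=1.307670, √(2b)=2.615339; F=1.307670×1.183=1.546973, v=13.995000/2.615339=5.351122
k=3: u−w=-14.716000, u+w=-40.016000; √(b/2)=1.307670, √(2b)=2.615339; F=1.307670×(-14.716)=-19.243667, v=-40.016000/2.615339=-15.300500
k=4: u−w=5.498000, u+w=20.752000; √(b/2)=1.307670, √(2b)=2.615339; F=1.307670×5.498=7.189568, v=20.752000/2.615339=7.934726

0: F=-31.801219 v=-4.367693
1: F=12.455554 v=-18.388053
2: F=1.546973 v=5.351122
3: F=-19.243667 v=-15.300500
4: F=7.189568 v=7.934726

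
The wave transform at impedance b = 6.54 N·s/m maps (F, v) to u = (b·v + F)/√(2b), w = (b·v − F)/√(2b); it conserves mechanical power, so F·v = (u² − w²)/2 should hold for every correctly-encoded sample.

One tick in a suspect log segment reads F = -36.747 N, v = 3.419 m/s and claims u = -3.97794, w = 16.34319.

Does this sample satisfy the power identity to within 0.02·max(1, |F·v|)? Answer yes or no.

F·v = (-36.747)×3.419 = -125.6380 W.
(u² − w²)/2 = (15.8240 − 267.0999)/2 = -125.6379 W.
|Δ| = 0.0001;  2% of max(1, |F·v|) = 2.5128.

yes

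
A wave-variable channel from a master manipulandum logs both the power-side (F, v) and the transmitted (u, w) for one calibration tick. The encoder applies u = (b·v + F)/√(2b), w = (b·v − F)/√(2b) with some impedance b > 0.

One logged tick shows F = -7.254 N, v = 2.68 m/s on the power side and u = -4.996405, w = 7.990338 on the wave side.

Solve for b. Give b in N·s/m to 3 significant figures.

u + w = 2.993933;  u + w = √(2b)·v, so √(2b) = 2.993933/2.68 = 1.117139.
b = (√(2b))²/2 = 1.248000/2 = 0.624000.
(Check via u − w = 2F/√(2b): u − w = -12.986743, 2F/√(2b) = -12.986744.)

b = 0.624 N·s/m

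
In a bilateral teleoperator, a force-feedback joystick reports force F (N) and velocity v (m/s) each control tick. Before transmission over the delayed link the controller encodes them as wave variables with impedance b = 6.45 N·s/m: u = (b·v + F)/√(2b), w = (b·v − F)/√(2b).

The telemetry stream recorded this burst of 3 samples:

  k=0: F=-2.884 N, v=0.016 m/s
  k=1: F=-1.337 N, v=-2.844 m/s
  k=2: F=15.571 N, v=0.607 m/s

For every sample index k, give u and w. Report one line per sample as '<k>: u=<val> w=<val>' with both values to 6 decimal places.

k=0: b·v=6.45×0.016=0.103200; √(2b)=3.591657; u=(0.103200+(-2.884))/3.591657=-0.774239, w=(0.103200−(-2.884))/3.591657=0.831705
k=1: b·v=6.45×(-2.844)=-18.343800; √(2b)=3.591657; u=(-18.343800+(-1.337))/3.591657=-5.479588, w=(-18.343800−(-1.337))/3.591657=-4.735085
k=2: b·v=6.45×0.607=3.915150; √(2b)=3.591657; u=(3.915150+15.571)/3.591657=5.425393, w=(3.915150−15.571)/3.591657=-3.245257

0: u=-0.774239 w=0.831705
1: u=-5.479588 w=-4.735085
2: u=5.425393 w=-3.245257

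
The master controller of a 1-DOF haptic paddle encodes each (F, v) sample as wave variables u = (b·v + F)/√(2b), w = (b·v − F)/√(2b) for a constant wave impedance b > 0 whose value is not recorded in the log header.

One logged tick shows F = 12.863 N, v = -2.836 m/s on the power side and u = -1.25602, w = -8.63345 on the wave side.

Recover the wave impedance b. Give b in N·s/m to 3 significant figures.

u + w = -9.8895;  u + w = √(2b)·v, so √(2b) = -9.8895/(-2.836) = 3.4871.
b = (√(2b))²/2 = 12.1600/2 = 6.0800.
(Check via u − w = 2F/√(2b): u − w = 7.3774, 2F/√(2b) = 7.3774.)

b = 6.08 N·s/m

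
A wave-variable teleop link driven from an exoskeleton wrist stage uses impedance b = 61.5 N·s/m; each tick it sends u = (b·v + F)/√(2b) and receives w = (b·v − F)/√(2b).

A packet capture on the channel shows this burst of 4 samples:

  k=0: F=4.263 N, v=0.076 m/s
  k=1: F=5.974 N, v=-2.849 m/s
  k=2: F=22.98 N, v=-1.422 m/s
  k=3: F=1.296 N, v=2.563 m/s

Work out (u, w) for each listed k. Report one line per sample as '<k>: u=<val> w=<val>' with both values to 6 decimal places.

k=0: b·v=61.5×0.076=4.674000; √(2b)=11.090537; u=(4.674000+4.263)/11.090537=0.805822, w=(4.674000−4.263)/11.090537=0.037059
k=1: b·v=61.5×(-2.849)=-175.213500; √(2b)=11.090537; u=(-175.213500+5.974)/11.090537=-15.259812, w=(-175.213500−5.974)/11.090537=-16.337127
k=2: b·v=61.5×(-1.422)=-87.453000; √(2b)=11.090537; u=(-87.453000+22.98)/11.090537=-5.813335, w=(-87.453000−22.98)/11.090537=-9.957408
k=3: b·v=61.5×2.563=157.624500; √(2b)=11.090537; u=(157.624500+1.296)/11.090537=14.329379, w=(157.624500−1.296)/11.090537=14.095666

0: u=0.805822 w=0.037059
1: u=-15.259812 w=-16.337127
2: u=-5.813335 w=-9.957408
3: u=14.329379 w=14.095666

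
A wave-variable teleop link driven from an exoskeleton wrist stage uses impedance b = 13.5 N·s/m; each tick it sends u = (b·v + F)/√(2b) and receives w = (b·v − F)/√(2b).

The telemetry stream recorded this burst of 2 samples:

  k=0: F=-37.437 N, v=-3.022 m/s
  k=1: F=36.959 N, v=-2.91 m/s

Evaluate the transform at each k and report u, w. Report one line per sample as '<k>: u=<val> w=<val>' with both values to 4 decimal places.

0: u=-15.0561 w=-0.6466
1: u=-0.4476 w=-14.6732

k=0: b·v=13.5×(-3.022)=-40.7970; √(2b)=5.1962; u=(-40.7970+(-37.437))/5.1962=-15.0561, w=(-40.7970−(-37.437))/5.1962=-0.6466
k=1: b·v=13.5×(-2.91)=-39.2850; √(2b)=5.1962; u=(-39.2850+36.959)/5.1962=-0.4476, w=(-39.2850−36.959)/5.1962=-14.6732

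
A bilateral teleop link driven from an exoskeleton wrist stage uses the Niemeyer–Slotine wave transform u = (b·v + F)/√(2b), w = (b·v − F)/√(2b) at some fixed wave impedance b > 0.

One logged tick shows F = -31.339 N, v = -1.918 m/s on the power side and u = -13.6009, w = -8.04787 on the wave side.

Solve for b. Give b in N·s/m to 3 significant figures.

b = 63.7 N·s/m

u + w = -21.64877;  u + w = √(2b)·v, so √(2b) = -21.64877/(-1.918) = 11.28716.
b = (√(2b))²/2 = 127.39995/2 = 63.69997.
(Check via u − w = 2F/√(2b): u − w = -5.55303, 2F/√(2b) = -5.55304.)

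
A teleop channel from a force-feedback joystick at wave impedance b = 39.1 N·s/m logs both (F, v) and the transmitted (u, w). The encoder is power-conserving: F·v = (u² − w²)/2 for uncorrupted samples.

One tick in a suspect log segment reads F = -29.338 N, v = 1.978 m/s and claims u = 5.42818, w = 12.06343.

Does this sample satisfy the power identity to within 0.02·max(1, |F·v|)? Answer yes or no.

F·v = (-29.338)×1.978 = -58.03056 W.
(u² − w²)/2 = (29.46514 − 145.52634)/2 = -58.03060 W.
|Δ| = 0.00004;  2% of max(1, |F·v|) = 1.16061.

yes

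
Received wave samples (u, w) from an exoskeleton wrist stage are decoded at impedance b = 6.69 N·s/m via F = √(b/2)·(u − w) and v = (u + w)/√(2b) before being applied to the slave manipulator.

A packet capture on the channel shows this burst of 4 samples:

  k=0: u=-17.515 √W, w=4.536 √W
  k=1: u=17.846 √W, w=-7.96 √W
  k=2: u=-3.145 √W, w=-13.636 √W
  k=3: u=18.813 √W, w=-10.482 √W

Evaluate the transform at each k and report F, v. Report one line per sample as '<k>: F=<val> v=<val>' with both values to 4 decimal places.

k=0: u−w=-22.0510, u+w=-12.9790; √(b/2)=1.8289, √(2b)=3.6579; F=1.8289×(-22.051)=-40.3298, v=-12.9790/3.6579=-3.5482
k=1: u−w=25.8060, u+w=9.8860; √(b/2)=1.8289, √(2b)=3.6579; F=1.8289×25.806=47.1975, v=9.8860/3.6579=2.7027
k=2: u−w=10.4910, u+w=-16.7810; √(b/2)=1.8289, √(2b)=3.6579; F=1.8289×10.491=19.1873, v=-16.7810/3.6579=-4.5876
k=3: u−w=29.2950, u+w=8.3310; √(b/2)=1.8289, √(2b)=3.6579; F=1.8289×29.295=53.5786, v=8.3310/3.6579=2.2776

0: F=-40.3298 v=-3.5482
1: F=47.1975 v=2.7027
2: F=19.1873 v=-4.5876
3: F=53.5786 v=2.2776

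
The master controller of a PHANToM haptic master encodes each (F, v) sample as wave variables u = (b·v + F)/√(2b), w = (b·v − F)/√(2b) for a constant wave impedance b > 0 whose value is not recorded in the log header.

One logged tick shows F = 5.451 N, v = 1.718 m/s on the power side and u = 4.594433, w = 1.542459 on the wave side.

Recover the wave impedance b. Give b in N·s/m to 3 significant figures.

b = 6.38 N·s/m

u + w = 6.136892;  u + w = √(2b)·v, so √(2b) = 6.136892/1.718 = 3.572114.
b = (√(2b))²/2 = 12.759999/2 = 6.380000.
(Check via u − w = 2F/√(2b): u − w = 3.051974, 2F/√(2b) = 3.051974.)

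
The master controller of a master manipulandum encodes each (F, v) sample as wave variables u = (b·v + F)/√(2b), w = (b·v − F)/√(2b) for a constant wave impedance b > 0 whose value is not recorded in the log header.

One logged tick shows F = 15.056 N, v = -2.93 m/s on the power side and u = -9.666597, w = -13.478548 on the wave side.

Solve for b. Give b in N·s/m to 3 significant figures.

b = 31.2 N·s/m

u + w = -23.145145;  u + w = √(2b)·v, so √(2b) = -23.145145/(-2.93) = 7.899367.
b = (√(2b))²/2 = 62.399997/2 = 31.199999.
(Check via u − w = 2F/√(2b): u − w = 3.811951, 2F/√(2b) = 3.811951.)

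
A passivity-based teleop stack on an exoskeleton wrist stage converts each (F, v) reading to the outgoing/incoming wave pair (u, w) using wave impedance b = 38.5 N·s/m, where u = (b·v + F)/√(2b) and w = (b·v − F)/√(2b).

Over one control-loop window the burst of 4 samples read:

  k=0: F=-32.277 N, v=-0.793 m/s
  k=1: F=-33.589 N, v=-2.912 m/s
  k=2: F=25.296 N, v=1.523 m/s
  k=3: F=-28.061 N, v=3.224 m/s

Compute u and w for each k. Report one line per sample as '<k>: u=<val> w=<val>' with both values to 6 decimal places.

k=0: b·v=38.5×(-0.793)=-30.530500; √(2b)=8.774964; u=(-30.530500+(-32.277))/8.774964=-7.157579, w=(-30.530500−(-32.277))/8.774964=0.199032
k=1: b·v=38.5×(-2.912)=-112.112000; √(2b)=8.774964; u=(-112.112000+(-33.589))/8.774964=-16.604170, w=(-112.112000−(-33.589))/8.774964=-8.948526
k=2: b·v=38.5×1.523=58.635500; √(2b)=8.774964; u=(58.635500+25.296)/8.774964=9.564882, w=(58.635500−25.296)/8.774964=3.799389
k=3: b·v=38.5×3.224=124.124000; √(2b)=8.774964; u=(124.124000+(-28.061))/8.774964=10.947395, w=(124.124000−(-28.061))/8.774964=17.343090

0: u=-7.157579 w=0.199032
1: u=-16.604170 w=-8.948526
2: u=9.564882 w=3.799389
3: u=10.947395 w=17.343090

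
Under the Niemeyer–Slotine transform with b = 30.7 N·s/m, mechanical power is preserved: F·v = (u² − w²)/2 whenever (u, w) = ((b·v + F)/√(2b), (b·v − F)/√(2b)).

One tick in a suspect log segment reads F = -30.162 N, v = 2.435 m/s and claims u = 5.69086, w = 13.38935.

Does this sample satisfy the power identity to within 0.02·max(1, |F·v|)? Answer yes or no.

F·v = (-30.162)×2.435 = -73.44447 W.
(u² − w²)/2 = (32.38589 − 179.27469)/2 = -73.44440 W.
|Δ| = 0.00007;  2% of max(1, |F·v|) = 1.46889.

yes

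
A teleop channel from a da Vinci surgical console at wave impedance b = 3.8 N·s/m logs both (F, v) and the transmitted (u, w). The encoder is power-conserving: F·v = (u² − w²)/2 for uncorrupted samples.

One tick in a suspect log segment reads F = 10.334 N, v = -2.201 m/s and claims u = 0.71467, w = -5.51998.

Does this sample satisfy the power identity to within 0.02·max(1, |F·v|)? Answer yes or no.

F·v = 10.334×(-2.201) = -22.7451 W.
(u² − w²)/2 = (0.5108 − 30.4702)/2 = -14.9797 W.
|Δ| = 7.7654;  2% of max(1, |F·v|) = 0.4549.

no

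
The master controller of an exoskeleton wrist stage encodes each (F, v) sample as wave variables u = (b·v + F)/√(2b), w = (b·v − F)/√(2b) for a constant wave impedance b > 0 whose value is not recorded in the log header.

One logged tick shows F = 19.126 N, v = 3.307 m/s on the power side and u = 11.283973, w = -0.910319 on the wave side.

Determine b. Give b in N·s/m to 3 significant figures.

u + w = 10.373654;  u + w = √(2b)·v, so √(2b) = 10.373654/3.307 = 3.136878.
b = (√(2b))²/2 = 9.840001/2 = 4.920000.
(Check via u − w = 2F/√(2b): u − w = 12.194292, 2F/√(2b) = 12.194292.)

b = 4.92 N·s/m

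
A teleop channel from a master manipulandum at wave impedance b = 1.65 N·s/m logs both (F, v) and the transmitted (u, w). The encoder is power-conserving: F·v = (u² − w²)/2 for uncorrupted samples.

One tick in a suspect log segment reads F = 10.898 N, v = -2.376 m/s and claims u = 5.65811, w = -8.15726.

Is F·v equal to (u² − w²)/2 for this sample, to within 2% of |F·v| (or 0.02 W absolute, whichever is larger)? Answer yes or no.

F·v = 10.898×(-2.376) = -25.89365 W.
(u² − w²)/2 = (32.01421 − 66.54089)/2 = -17.26334 W.
|Δ| = 8.63031;  2% of max(1, |F·v|) = 0.51787.

no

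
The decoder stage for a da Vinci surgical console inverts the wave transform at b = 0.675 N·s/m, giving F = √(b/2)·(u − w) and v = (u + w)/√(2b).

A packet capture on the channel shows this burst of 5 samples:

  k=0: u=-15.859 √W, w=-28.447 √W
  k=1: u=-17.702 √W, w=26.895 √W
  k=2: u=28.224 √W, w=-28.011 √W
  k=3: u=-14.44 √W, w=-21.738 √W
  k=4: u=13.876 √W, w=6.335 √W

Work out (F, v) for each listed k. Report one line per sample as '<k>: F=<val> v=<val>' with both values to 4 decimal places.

0: F=7.3130 v=-38.1325
1: F=-25.9085 v=7.9121
2: F=32.6696 v=0.1833
3: F=4.2398 v=-31.1371
4: F=4.3809 v=17.3949

k=0: u−w=12.5880, u+w=-44.3060; √(b/2)=0.5809, √(2b)=1.1619; F=0.5809×12.588=7.3130, v=-44.3060/1.1619=-38.1325
k=1: u−w=-44.5970, u+w=9.1930; √(b/2)=0.5809, √(2b)=1.1619; F=0.5809×(-44.597)=-25.9085, v=9.1930/1.1619=7.9121
k=2: u−w=56.2350, u+w=0.2130; √(b/2)=0.5809, √(2b)=1.1619; F=0.5809×56.235=32.6696, v=0.2130/1.1619=0.1833
k=3: u−w=7.2980, u+w=-36.1780; √(b/2)=0.5809, √(2b)=1.1619; F=0.5809×7.298=4.2398, v=-36.1780/1.1619=-31.1371
k=4: u−w=7.5410, u+w=20.2110; √(b/2)=0.5809, √(2b)=1.1619; F=0.5809×7.541=4.3809, v=20.2110/1.1619=17.3949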